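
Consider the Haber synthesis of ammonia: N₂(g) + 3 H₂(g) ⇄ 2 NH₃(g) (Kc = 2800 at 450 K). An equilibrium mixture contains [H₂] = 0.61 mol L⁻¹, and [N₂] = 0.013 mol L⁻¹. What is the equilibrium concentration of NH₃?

At equilibrium, Kc = [NH₃]² / ([N₂]·[H₂]³) = 2800.
([NH₃])² / ((0.013)·(0.61)³) = 2800
[NH₃]² = 8.26 ⇒ [NH₃] = 2.9 mol L⁻¹

[NH₃] = 2.9 mol L⁻¹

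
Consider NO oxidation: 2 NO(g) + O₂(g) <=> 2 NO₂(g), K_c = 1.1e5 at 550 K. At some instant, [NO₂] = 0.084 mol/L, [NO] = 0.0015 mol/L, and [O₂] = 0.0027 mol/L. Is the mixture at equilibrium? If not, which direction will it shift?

Q_c = [NO₂]² / ([NO]²·[O₂]) = (0.084)² / ((0.0015)²·(0.0027)) = 1.2e6
Q_c = 1.2e6 > K_c = 1.1e5: net reverse reaction.

no; Q > K, reaction proceeds in reverse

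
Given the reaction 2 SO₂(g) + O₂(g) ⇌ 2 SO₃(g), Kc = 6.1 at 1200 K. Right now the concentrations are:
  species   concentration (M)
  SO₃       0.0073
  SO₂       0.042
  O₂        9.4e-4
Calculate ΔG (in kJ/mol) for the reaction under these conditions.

ΔG = 16.6 kJ/mol

Qc = [SO₃]² / ([SO₂]²·[O₂]) = (0.0073)² / ((0.042)²·(9.4e-4)) = 32.1
ΔG = RT ln(Qc/Kc) = (8.314 J mol⁻¹ K⁻¹)(1200 K) × ln(32.1/6.1)
   = (9.977 kJ/mol)(1.661) = 16.6 kJ/mol
ΔG > 0, so the forward reaction is non-spontaneous (proceeds in reverse).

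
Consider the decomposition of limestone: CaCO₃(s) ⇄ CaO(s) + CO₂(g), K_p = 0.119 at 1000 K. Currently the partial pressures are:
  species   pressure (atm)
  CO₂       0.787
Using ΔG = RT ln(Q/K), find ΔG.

ΔG = 15.7 kJ/mol

(CaCO₃, CaO are pure solids — omitted from Q_p.)
Q_p = P(CO₂) = 0.787
ΔG = RT ln(Q_p/K_p) = (8.314 J mol⁻¹ K⁻¹)(1000 K) × ln(0.787/0.119)
   = (8.314 kJ/mol)(1.889) = 15.7 kJ/mol
ΔG > 0, so the forward reaction is non-spontaneous (proceeds in reverse).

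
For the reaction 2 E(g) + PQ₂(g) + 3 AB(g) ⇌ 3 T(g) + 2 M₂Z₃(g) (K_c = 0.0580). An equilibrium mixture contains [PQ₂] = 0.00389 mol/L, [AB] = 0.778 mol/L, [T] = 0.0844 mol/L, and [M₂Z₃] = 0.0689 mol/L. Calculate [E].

[E] = 0.164 mol/L

At equilibrium, K_c = [T]³·[M₂Z₃]² / ([E]²·[PQ₂]·[AB]³) = 0.0580.
(0.0844)³·(0.0689)² / (([E])²·(0.00389)·(0.778)³) = 0.0580
[E]² = 0.0269 ⇒ [E] = 0.164 mol/L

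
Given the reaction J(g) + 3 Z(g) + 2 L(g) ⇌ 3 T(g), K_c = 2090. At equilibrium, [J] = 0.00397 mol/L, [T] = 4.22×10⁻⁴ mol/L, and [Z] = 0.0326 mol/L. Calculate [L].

[L] = 5.11×10⁻⁴ mol/L

At equilibrium, K_c = [T]³ / ([J]·[Z]³·[L]²) = 2090.
(4.22×10⁻⁴)³ / ((0.00397)·(0.0326)³·([L])²) = 2090
[L]² = 2.61×10⁻⁷ ⇒ [L] = 5.11×10⁻⁴ mol/L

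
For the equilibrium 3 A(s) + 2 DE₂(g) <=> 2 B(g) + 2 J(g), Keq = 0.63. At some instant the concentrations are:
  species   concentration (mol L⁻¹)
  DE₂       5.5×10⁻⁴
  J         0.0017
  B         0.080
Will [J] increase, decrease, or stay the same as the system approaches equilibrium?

(A is a pure solid — omitted from Q.)
Q = [B]²·[J]² / [DE₂]² = (0.080)²·(0.0017)² / (5.5×10⁻⁴)² = 0.061
Q = 0.061 < Keq = 0.63: net forward reaction.
J is a product, so it increases.

increase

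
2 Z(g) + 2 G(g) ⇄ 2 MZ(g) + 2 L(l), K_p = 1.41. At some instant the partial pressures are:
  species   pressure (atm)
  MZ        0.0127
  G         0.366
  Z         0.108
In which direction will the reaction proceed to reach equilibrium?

(L is a pure liquid — omitted from Q_p.)
Q_p = P(MZ)² / (P(Z)²·P(G)²) = (0.0127)² / ((0.108)²·(0.366)²) = 0.103
Q_p = 0.103 < K_p = 1.41, so the forward reaction proceeds.

toward products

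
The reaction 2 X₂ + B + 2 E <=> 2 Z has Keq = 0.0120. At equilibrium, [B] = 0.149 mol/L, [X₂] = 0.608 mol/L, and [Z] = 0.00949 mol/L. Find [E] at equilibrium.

At equilibrium, Keq = [Z]² / ([X₂]²·[B]·[E]²) = 0.0120.
(0.00949)² / ((0.608)²·(0.149)·([E])²) = 0.0120
[E]² = 0.136 ⇒ [E] = 0.369 mol/L

[E] = 0.369 mol/L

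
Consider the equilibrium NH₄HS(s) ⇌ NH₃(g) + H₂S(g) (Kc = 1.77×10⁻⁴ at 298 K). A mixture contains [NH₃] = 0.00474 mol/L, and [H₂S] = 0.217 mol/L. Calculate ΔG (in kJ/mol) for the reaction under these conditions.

ΔG = 4.36 kJ/mol

(NH₄HS is a pure solid — omitted from Qc.)
Qc = [NH₃]·[H₂S] = (0.00474)·(0.217) = 0.00103
ΔG = RT ln(Qc/Kc) = (8.314 J mol⁻¹ K⁻¹)(298 K) × ln(0.00103/1.77×10⁻⁴)
   = (2.478 kJ/mol)(1.761) = 4.36 kJ/mol
ΔG > 0, so the forward reaction is non-spontaneous (proceeds in reverse).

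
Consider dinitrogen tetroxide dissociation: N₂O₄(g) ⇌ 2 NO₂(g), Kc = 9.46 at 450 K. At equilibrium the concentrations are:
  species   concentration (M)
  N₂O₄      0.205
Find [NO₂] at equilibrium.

[NO₂] = 1.39 M

At equilibrium, Kc = [NO₂]² / [N₂O₄] = 9.46.
([NO₂])² / (0.205) = 9.46
[NO₂]² = 1.94 ⇒ [NO₂] = 1.39 M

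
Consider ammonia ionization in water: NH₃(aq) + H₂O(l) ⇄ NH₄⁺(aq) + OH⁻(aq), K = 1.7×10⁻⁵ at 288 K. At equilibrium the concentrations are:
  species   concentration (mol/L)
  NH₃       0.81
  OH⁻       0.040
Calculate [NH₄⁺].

(H₂O is a pure liquid — omitted from K.)
At equilibrium, K = [NH₄⁺]·[OH⁻] / [NH₃] = 1.7×10⁻⁵.
([NH₄⁺])·(0.040) / (0.81) = 1.7×10⁻⁵
[NH₄⁺] = 3.44×10⁻⁴ = 3.4×10⁻⁴ mol/L

[NH₄⁺] = 3.4×10⁻⁴ mol/L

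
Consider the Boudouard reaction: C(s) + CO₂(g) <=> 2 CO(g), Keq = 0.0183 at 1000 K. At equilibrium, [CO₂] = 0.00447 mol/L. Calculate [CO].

(C is a pure solid — omitted from Keq.)
At equilibrium, Keq = [CO]² / [CO₂] = 0.0183.
([CO])² / (0.00447) = 0.0183
[CO]² = 8.18×10⁻⁵ ⇒ [CO] = 0.00904 mol/L

[CO] = 0.00904 mol/L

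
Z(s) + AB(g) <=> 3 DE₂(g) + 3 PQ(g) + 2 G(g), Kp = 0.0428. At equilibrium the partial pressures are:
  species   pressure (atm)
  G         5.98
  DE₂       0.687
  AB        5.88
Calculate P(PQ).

P(PQ) = 0.279 atm

(Z is a pure solid — omitted from Kp.)
At equilibrium, Kp = P(DE₂)³·P(PQ)³·P(G)² / P(AB) = 0.0428.
(0.687)³·(P(PQ))³·(5.98)² / (5.88) = 0.0428
P(PQ)³ = 0.0217 ⇒ P(PQ) = 0.279 atm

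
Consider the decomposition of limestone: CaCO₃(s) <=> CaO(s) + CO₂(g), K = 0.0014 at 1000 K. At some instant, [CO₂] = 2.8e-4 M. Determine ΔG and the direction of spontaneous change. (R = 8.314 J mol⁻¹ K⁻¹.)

ΔG = -13.4 kJ/mol; the forward reaction is spontaneous

(CaCO₃, CaO are pure solids — omitted from Q.)
Q = [CO₂] = 2.80e-4
ΔG = RT ln(Q/K) = (8.314 J mol⁻¹ K⁻¹)(1000 K) × ln(2.80e-4/0.0014)
   = (8.314 kJ/mol)(-1.609) = -13.4 kJ/mol
ΔG < 0, so the forward reaction is spontaneous (proceeds forward).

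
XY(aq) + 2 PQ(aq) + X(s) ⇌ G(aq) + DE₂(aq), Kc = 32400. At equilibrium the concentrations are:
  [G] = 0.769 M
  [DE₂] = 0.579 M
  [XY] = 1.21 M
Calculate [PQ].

(X is a pure solid — omitted from Kc.)
At equilibrium, Kc = [G]·[DE₂] / ([XY]·[PQ]²) = 32400.
(0.769)·(0.579) / ((1.21)·([PQ])²) = 32400
[PQ]² = 1.14×10⁻⁵ ⇒ [PQ] = 0.00337 M

[PQ] = 0.00337 M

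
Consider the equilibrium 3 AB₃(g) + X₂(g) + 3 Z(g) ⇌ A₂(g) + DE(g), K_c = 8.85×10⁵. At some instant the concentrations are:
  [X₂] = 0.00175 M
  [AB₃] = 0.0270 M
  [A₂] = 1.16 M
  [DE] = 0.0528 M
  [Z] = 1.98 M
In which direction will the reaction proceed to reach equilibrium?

in the forward direction

Q_c = [A₂]·[DE] / ([AB₃]³·[X₂]·[Z]³) = (1.16)·(0.0528) / ((0.0270)³·(0.00175)·(1.98)³) = 2.29×10⁵
Q_c = 2.29×10⁵ < K_c = 8.85×10⁵, so the forward reaction proceeds.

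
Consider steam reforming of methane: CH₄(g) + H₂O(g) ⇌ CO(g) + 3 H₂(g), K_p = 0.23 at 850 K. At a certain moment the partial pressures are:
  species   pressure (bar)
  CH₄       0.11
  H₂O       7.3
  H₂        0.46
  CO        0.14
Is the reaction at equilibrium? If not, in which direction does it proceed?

in the forward direction

Q_p = P(CO)·P(H₂)³ / (P(CH₄)·P(H₂O)) = (0.14)·(0.46)³ / ((0.11)·(7.3)) = 0.017
Q_p = 0.017 < K_p = 0.23, so the forward reaction proceeds.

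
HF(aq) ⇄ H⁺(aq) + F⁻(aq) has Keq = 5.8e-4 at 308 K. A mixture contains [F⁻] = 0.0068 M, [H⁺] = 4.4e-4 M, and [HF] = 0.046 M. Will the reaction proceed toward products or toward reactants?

in the forward direction

Q = [H⁺]·[F⁻] / [HF] = (4.4e-4)·(0.0068) / (0.046) = 6.5e-5
Q = 6.5e-5 < Keq = 5.8e-4, so the forward reaction proceeds.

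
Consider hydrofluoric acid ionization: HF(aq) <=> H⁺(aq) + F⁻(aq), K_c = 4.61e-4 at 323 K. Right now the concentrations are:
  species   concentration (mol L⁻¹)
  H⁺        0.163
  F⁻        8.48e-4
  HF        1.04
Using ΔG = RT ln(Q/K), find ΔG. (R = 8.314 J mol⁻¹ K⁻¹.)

ΔG = -3.34 kJ/mol

Q_c = [H⁺]·[F⁻] / [HF] = (0.163)·(8.48e-4) / (1.04) = 1.33e-4
ΔG = RT ln(Q_c/K_c) = (8.314 J mol⁻¹ K⁻¹)(323 K) × ln(1.33e-4/4.61e-4)
   = (2.685 kJ/mol)(-1.243) = -3.34 kJ/mol
ΔG < 0, so the forward reaction is spontaneous (proceeds forward).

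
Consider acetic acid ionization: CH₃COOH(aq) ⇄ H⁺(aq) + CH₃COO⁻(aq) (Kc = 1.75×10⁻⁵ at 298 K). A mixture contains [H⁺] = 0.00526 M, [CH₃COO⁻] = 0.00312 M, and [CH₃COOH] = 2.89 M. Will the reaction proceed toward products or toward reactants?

toward products

Qc = [H⁺]·[CH₃COO⁻] / [CH₃COOH] = (0.00526)·(0.00312) / (2.89) = 5.68×10⁻⁶
Qc = 5.68×10⁻⁶ < Kc = 1.75×10⁻⁵, so the forward reaction proceeds.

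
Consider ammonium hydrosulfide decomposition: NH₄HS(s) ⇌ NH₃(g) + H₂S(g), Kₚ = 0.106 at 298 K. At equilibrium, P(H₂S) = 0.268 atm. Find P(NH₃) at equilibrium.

(NH₄HS is a pure solid — omitted from Kₚ.)
At equilibrium, Kₚ = P(NH₃)·P(H₂S) = 0.106.
(P(NH₃))·(0.268) = 0.106
P(NH₃) = 0.396 atm

P(NH₃) = 0.396 atm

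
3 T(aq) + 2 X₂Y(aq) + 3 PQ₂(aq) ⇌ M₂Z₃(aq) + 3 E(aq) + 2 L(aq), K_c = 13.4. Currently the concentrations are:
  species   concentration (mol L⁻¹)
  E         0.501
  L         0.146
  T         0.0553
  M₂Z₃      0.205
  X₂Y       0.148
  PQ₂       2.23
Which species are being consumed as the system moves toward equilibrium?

none (at equilibrium)

Q_c = [M₂Z₃]·[E]³·[L]² / ([T]³·[X₂Y]²·[PQ₂]³) = (0.205)·(0.501)³·(0.146)² / ((0.0553)³·(0.148)²·(2.23)³) = 13.4
Q_c = 13.4 = K_c; the system is at equilibrium.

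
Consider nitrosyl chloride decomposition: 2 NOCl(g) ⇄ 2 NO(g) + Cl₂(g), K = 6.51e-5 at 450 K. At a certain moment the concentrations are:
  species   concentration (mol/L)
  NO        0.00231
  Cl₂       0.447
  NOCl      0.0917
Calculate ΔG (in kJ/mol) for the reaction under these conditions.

Q = [NO]²·[Cl₂] / [NOCl]² = (0.00231)²·(0.447) / (0.0917)² = 2.84e-4
ΔG = RT ln(Q/K) = (8.314 J mol⁻¹ K⁻¹)(450 K) × ln(2.84e-4/6.51e-5)
   = (3.741 kJ/mol)(1.473) = 5.51 kJ/mol
ΔG > 0, so the forward reaction is non-spontaneous (proceeds in reverse).

ΔG = 5.51 kJ/mol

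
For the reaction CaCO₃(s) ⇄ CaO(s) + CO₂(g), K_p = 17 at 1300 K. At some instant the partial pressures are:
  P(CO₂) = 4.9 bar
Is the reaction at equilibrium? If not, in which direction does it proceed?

(CaCO₃, CaO are pure solids — omitted from Q_p.)
Q_p = P(CO₂) = 4.9
Q_p = 4.9 < K_p = 17, so the forward reaction proceeds.

to the right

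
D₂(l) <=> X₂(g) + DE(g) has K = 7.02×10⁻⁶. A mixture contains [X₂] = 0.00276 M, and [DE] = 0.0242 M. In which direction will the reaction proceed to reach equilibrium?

(D₂ is a pure liquid — omitted from Q.)
Q = [X₂]·[DE] = (0.00276)·(0.0242) = 6.68×10⁻⁵
Q = 6.68×10⁻⁵ > K = 7.02×10⁻⁶, so the reverse reaction proceeds.

toward reactants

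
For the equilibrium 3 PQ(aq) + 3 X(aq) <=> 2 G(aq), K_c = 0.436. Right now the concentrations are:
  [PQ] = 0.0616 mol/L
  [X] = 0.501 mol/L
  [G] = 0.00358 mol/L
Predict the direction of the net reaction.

at equilibrium

Q_c = [G]² / ([PQ]³·[X]³) = (0.00358)² / ((0.0616)³·(0.501)³) = 0.436
Q_c = 0.436 = K_c, so the system is already at equilibrium.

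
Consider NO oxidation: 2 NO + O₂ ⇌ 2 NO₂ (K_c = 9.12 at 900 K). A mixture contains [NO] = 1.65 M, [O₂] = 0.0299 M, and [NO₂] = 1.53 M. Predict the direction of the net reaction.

in the reverse direction

Q_c = [NO₂]² / ([NO]²·[O₂]) = (1.53)² / ((1.65)²·(0.0299)) = 28.8
Q_c = 28.8 > K_c = 9.12, so the reverse reaction proceeds.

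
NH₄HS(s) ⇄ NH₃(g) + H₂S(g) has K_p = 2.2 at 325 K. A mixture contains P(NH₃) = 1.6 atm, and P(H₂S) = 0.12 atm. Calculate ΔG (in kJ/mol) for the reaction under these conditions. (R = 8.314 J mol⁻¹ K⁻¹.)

(NH₄HS is a pure solid — omitted from Q_p.)
Q_p = P(NH₃)·P(H₂S) = (1.6)·(0.12) = 0.192
ΔG = RT ln(Q_p/K_p) = (8.314 J mol⁻¹ K⁻¹)(325 K) × ln(0.192/2.2)
   = (2.702 kJ/mol)(-2.439) = -6.59 kJ/mol
ΔG < 0, so the forward reaction is spontaneous (proceeds forward).

ΔG = -6.59 kJ/mol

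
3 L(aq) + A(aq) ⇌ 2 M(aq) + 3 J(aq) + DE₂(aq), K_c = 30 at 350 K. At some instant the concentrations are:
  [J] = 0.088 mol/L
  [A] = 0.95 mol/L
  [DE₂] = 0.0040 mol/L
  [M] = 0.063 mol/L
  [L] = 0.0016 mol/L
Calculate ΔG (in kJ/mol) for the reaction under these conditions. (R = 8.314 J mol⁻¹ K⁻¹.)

ΔG = -6.92 kJ/mol

Q_c = [M]²·[J]³·[DE₂] / ([L]³·[A]) = (0.063)²·(0.088)³·(0.0040) / ((0.0016)³·(0.95)) = 2.78
ΔG = RT ln(Q_c/K_c) = (8.314 J mol⁻¹ K⁻¹)(350 K) × ln(2.78/30)
   = (2.910 kJ/mol)(-2.379) = -6.92 kJ/mol
ΔG < 0, so the forward reaction is spontaneous (proceeds forward).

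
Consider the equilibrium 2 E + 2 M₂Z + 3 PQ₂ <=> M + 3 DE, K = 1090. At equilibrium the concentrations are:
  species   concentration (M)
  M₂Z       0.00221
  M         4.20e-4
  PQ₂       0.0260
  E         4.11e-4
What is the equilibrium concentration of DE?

At equilibrium, K = [M]·[DE]³ / ([E]²·[M₂Z]²·[PQ₂]³) = 1090.
(4.20e-4)·([DE])³ / ((4.11e-4)²·(0.00221)²·(0.0260)³) = 1090
[DE]³ = 3.76e-11 ⇒ [DE] = 3.35e-4 M

[DE] = 3.35e-4 M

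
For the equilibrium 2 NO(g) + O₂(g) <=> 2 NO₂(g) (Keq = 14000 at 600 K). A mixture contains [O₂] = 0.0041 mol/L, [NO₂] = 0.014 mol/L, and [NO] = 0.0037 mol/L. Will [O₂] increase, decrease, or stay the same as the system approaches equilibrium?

decrease

Q = [NO₂]² / ([NO]²·[O₂]) = (0.014)² / ((0.0037)²·(0.0041)) = 3500
Q = 3500 < Keq = 14000: net forward reaction.
O₂ is a reactant, so it decreases.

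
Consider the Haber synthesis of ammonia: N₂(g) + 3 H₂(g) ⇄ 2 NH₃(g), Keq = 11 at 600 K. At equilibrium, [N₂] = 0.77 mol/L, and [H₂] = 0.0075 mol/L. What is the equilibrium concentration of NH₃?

[NH₃] = 0.0019 mol/L

At equilibrium, Keq = [NH₃]² / ([N₂]·[H₂]³) = 11.
([NH₃])² / ((0.77)·(0.0075)³) = 11
[NH₃]² = 3.57e-6 ⇒ [NH₃] = 0.0019 mol/L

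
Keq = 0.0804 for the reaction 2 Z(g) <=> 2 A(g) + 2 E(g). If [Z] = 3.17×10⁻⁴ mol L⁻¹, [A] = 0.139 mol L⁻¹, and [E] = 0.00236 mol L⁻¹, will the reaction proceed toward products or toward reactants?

Q = [A]²·[E]² / [Z]² = (0.139)²·(0.00236)² / (3.17×10⁻⁴)² = 1.07
Q = 1.07 > Keq = 0.0804, so the reverse reaction proceeds.

to the left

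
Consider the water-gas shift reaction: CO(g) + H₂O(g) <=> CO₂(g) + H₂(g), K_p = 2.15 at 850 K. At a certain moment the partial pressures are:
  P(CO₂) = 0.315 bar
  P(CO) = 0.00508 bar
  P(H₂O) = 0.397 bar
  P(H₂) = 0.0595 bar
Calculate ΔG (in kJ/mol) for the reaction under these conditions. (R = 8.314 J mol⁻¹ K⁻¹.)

ΔG = 10.3 kJ/mol

Q_p = P(CO₂)·P(H₂) / (P(CO)·P(H₂O)) = (0.315)·(0.0595) / ((0.00508)·(0.397)) = 9.29
ΔG = RT ln(Q_p/K_p) = (8.314 J mol⁻¹ K⁻¹)(850 K) × ln(9.29/2.15)
   = (7.067 kJ/mol)(1.463) = 10.3 kJ/mol
ΔG > 0, so the forward reaction is non-spontaneous (proceeds in reverse).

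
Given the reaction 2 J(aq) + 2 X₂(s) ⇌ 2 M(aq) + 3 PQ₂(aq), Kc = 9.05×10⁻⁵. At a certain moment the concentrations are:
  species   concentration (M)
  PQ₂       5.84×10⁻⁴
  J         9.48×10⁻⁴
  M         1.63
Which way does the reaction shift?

(X₂ is a pure solid — omitted from Qc.)
Qc = [M]²·[PQ₂]³ / [J]² = (1.63)²·(5.84×10⁻⁴)³ / (9.48×10⁻⁴)² = 5.89×10⁻⁴
Qc = 5.89×10⁻⁴ > Kc = 9.05×10⁻⁵, so the reverse reaction proceeds.

in the reverse direction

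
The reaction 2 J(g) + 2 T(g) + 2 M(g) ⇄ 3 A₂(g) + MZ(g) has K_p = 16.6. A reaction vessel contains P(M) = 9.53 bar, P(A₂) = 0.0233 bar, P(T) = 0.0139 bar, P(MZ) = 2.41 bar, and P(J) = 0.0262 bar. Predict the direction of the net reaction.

toward products

Q_p = P(A₂)³·P(MZ) / (P(J)²·P(T)²·P(M)²) = (0.0233)³·(2.41) / ((0.0262)²·(0.0139)²·(9.53)²) = 2.53
Q_p = 2.53 < K_p = 16.6, so the forward reaction proceeds.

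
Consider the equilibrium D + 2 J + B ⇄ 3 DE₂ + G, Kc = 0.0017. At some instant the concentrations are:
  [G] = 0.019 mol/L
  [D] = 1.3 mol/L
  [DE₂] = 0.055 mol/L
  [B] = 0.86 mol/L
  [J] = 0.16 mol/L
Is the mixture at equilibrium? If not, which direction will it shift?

Qc = [DE₂]³·[G] / ([D]·[J]²·[B]) = (0.055)³·(0.019) / ((1.3)·(0.16)²·(0.86)) = 1.1×10⁻⁴
Qc = 1.1×10⁻⁴ < Kc = 0.0017: net forward reaction.

no; Q < K, reaction proceeds forward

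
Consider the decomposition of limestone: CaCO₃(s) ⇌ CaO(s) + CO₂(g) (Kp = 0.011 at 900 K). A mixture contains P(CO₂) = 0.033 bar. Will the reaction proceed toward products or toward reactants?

to the left

(CaCO₃, CaO are pure solids — omitted from Qp.)
Qp = P(CO₂) = 0.033
Qp = 0.033 > Kp = 0.011, so the reverse reaction proceeds.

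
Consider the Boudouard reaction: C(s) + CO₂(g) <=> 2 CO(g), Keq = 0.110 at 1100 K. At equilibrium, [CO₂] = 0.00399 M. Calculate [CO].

[CO] = 0.0209 M

(C is a pure solid — omitted from Keq.)
At equilibrium, Keq = [CO]² / [CO₂] = 0.110.
([CO])² / (0.00399) = 0.110
[CO]² = 4.39×10⁻⁴ ⇒ [CO] = 0.0209 M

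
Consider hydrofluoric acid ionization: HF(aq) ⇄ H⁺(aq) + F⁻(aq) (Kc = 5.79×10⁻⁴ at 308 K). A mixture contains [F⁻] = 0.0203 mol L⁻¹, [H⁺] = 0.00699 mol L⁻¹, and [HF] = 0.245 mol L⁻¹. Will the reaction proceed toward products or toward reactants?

Qc = [H⁺]·[F⁻] / [HF] = (0.00699)·(0.0203) / (0.245) = 5.79×10⁻⁴
Qc = 5.79×10⁻⁴ = Kc, so the system is already at equilibrium.

at equilibrium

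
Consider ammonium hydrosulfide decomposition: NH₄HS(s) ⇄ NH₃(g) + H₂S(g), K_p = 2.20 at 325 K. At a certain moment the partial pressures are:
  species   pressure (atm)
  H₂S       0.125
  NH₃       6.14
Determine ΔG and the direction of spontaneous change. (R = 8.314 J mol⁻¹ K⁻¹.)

ΔG = -2.85 kJ/mol; the forward reaction is spontaneous

(NH₄HS is a pure solid — omitted from Q_p.)
Q_p = P(NH₃)·P(H₂S) = (6.14)·(0.125) = 0.767
ΔG = RT ln(Q_p/K_p) = (8.314 J mol⁻¹ K⁻¹)(325 K) × ln(0.767/2.20)
   = (2.702 kJ/mol)(-1.054) = -2.85 kJ/mol
ΔG < 0, so the forward reaction is spontaneous (proceeds forward).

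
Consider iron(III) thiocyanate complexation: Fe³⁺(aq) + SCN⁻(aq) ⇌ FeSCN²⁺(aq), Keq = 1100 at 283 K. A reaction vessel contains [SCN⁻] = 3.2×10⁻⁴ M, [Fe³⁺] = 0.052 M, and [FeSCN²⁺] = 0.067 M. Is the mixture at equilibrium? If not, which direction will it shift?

Q = [FeSCN²⁺] / ([Fe³⁺]·[SCN⁻]) = (0.067) / ((0.052)·(3.2×10⁻⁴)) = 4000
Q = 4000 > Keq = 1100: net reverse reaction.

no; Q > K, reaction proceeds in reverse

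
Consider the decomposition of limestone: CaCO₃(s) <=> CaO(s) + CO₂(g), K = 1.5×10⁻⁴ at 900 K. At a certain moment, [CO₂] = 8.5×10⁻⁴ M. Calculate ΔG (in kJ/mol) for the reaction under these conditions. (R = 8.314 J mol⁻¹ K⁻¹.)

(CaCO₃, CaO are pure solids — omitted from Q.)
Q = [CO₂] = 8.50×10⁻⁴
ΔG = RT ln(Q/K) = (8.314 J mol⁻¹ K⁻¹)(900 K) × ln(8.50×10⁻⁴/1.5×10⁻⁴)
   = (7.483 kJ/mol)(1.735) = 13.0 kJ/mol
ΔG > 0, so the forward reaction is non-spontaneous (proceeds in reverse).

ΔG = 13.0 kJ/mol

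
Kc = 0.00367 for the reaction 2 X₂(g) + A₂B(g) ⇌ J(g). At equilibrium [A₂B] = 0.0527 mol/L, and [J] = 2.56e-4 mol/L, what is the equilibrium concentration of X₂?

[X₂] = 1.15 mol/L

At equilibrium, Kc = [J] / ([X₂]²·[A₂B]) = 0.00367.
(2.56e-4) / (([X₂])²·(0.0527)) = 0.00367
[X₂]² = 1.32 ⇒ [X₂] = 1.15 mol/L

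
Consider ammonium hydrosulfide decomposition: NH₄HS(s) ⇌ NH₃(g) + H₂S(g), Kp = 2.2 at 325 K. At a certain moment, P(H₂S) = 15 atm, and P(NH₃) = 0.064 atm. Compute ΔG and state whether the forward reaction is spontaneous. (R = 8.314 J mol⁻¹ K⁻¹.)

ΔG = -2.24 kJ/mol; the forward reaction is spontaneous

(NH₄HS is a pure solid — omitted from Qp.)
Qp = P(NH₃)·P(H₂S) = (0.064)·(15) = 0.960
ΔG = RT ln(Qp/Kp) = (8.314 J mol⁻¹ K⁻¹)(325 K) × ln(0.960/2.2)
   = (2.702 kJ/mol)(-0.8293) = -2.24 kJ/mol
ΔG < 0, so the forward reaction is spontaneous (proceeds forward).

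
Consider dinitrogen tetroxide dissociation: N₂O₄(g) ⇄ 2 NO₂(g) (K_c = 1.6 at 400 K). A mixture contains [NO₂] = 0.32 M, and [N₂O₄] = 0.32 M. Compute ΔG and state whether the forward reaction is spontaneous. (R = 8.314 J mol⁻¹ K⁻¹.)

Q_c = [NO₂]² / [N₂O₄] = (0.32)² / (0.32) = 0.320
ΔG = RT ln(Q_c/K_c) = (8.314 J mol⁻¹ K⁻¹)(400 K) × ln(0.320/1.6)
   = (3.326 kJ/mol)(-1.609) = -5.35 kJ/mol
ΔG < 0, so the forward reaction is spontaneous (proceeds forward).

ΔG = -5.35 kJ/mol; the forward reaction is spontaneous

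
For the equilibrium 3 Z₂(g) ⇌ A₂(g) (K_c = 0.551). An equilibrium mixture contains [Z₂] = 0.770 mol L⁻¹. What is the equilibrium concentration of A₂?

At equilibrium, K_c = [A₂] / [Z₂]³ = 0.551.
([A₂]) / (0.770)³ = 0.551
[A₂] = 0.252 mol L⁻¹

[A₂] = 0.252 mol L⁻¹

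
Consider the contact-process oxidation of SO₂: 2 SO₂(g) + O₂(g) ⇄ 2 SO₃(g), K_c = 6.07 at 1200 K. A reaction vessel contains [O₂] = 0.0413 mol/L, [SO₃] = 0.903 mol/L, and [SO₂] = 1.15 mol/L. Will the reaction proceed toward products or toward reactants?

in the reverse direction

Q_c = [SO₃]² / ([SO₂]²·[O₂]) = (0.903)² / ((1.15)²·(0.0413)) = 14.9
Q_c = 14.9 > K_c = 6.07, so the reverse reaction proceeds.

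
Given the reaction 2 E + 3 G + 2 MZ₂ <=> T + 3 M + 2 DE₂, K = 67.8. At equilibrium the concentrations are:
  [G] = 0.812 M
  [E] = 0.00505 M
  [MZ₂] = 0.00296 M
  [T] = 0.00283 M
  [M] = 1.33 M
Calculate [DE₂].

At equilibrium, K = [T]·[M]³·[DE₂]² / ([E]²·[G]³·[MZ₂]²) = 67.8.
(0.00283)·(1.33)³·([DE₂])² / ((0.00505)²·(0.812)³·(0.00296)²) = 67.8
[DE₂]² = 1.22×10⁻⁶ ⇒ [DE₂] = 0.00110 M

[DE₂] = 0.00110 M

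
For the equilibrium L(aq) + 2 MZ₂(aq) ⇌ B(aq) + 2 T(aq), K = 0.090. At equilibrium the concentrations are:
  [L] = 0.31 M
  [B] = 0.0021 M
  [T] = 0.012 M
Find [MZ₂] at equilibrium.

[MZ₂] = 0.0033 M

At equilibrium, K = [B]·[T]² / ([L]·[MZ₂]²) = 0.090.
(0.0021)·(0.012)² / ((0.31)·([MZ₂])²) = 0.090
[MZ₂]² = 1.08×10⁻⁵ ⇒ [MZ₂] = 0.0033 M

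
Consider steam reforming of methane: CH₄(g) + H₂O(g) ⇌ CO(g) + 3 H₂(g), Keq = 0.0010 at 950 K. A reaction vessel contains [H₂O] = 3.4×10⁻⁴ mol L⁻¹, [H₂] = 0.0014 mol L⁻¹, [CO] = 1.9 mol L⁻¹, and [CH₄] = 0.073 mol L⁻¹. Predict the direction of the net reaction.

toward products

Q = [CO]·[H₂]³ / ([CH₄]·[H₂O]) = (1.9)·(0.0014)³ / ((0.073)·(3.4×10⁻⁴)) = 2.1×10⁻⁴
Q = 2.1×10⁻⁴ < Keq = 0.0010, so the forward reaction proceeds.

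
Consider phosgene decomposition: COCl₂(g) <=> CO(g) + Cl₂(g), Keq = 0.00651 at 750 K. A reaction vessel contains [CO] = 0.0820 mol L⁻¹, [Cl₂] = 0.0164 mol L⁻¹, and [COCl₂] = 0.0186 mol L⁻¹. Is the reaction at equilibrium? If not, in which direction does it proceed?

reverse (toward reactants)

Q = [CO]·[Cl₂] / [COCl₂] = (0.0820)·(0.0164) / (0.0186) = 0.0723
Q = 0.0723 > Keq = 0.00651, so the reverse reaction proceeds.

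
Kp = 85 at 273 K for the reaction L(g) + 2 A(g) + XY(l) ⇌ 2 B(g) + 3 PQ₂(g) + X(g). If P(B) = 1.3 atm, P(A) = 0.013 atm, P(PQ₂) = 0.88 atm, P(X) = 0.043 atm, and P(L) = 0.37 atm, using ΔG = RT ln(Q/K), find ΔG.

(XY is a pure liquid — omitted from Qp.)
Qp = P(B)²·P(PQ₂)³·P(X) / (P(L)·P(A)²) = (1.3)²·(0.88)³·(0.043) / ((0.37)·(0.013)²) = 792
ΔG = RT ln(Qp/Kp) = (8.314 J mol⁻¹ K⁻¹)(273 K) × ln(792/85)
   = (2.270 kJ/mol)(2.232) = 5.07 kJ/mol
ΔG > 0, so the forward reaction is non-spontaneous (proceeds in reverse).

ΔG = 5.07 kJ/mol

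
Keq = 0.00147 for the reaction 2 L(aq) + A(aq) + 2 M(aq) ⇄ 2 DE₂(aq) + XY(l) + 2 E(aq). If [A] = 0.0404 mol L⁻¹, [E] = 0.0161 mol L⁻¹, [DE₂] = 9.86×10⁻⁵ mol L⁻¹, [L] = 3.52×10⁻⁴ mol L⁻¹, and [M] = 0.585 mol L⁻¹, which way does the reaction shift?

no net change (already at equilibrium)

(XY is a pure liquid — omitted from Q.)
Q = [DE₂]²·[E]² / ([L]²·[A]·[M]²) = (9.86×10⁻⁵)²·(0.0161)² / ((3.52×10⁻⁴)²·(0.0404)·(0.585)²) = 0.00147
Q = 0.00147 = Keq, so the system is already at equilibrium.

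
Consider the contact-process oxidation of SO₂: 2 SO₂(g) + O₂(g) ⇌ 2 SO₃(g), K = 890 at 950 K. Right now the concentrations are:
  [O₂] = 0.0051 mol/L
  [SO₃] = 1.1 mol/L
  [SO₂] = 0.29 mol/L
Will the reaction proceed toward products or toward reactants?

Q = [SO₃]² / ([SO₂]²·[O₂]) = (1.1)² / ((0.29)²·(0.0051)) = 2800
Q = 2800 > K = 890, so the reverse reaction proceeds.

toward reactants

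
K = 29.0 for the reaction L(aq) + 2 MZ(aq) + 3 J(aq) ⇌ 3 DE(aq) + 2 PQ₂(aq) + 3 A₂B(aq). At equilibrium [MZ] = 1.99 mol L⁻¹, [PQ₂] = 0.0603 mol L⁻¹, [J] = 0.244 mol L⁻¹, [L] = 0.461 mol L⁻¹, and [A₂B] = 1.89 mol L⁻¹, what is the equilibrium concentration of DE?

At equilibrium, K = [DE]³·[PQ₂]²·[A₂B]³ / ([L]·[MZ]²·[J]³) = 29.0.
([DE])³·(0.0603)²·(1.89)³ / ((0.461)·(1.99)²·(0.244)³) = 29.0
[DE]³ = 31.3 ⇒ [DE] = 3.15 mol L⁻¹

[DE] = 3.15 mol L⁻¹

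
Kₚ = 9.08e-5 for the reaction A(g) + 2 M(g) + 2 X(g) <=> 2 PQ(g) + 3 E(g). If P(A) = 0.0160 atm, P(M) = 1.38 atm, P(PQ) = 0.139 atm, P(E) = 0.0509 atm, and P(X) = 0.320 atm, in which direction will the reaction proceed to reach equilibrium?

toward reactants

Qₚ = P(PQ)²·P(E)³ / (P(A)·P(M)²·P(X)²) = (0.139)²·(0.0509)³ / ((0.0160)·(1.38)²·(0.320)²) = 8.17e-4
Qₚ = 8.17e-4 > Kₚ = 9.08e-5, so the reverse reaction proceeds.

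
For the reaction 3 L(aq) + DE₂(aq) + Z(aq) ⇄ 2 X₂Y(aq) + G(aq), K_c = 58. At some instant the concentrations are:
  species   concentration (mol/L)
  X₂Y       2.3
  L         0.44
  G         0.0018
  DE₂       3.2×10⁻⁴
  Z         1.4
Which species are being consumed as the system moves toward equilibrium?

X₂Y, G (products)

Q_c = [X₂Y]²·[G] / ([L]³·[DE₂]·[Z]) = (2.3)²·(0.0018) / ((0.44)³·(3.2×10⁻⁴)·(1.4)) = 250
Q_c = 250 > K_c = 58: net reverse reaction.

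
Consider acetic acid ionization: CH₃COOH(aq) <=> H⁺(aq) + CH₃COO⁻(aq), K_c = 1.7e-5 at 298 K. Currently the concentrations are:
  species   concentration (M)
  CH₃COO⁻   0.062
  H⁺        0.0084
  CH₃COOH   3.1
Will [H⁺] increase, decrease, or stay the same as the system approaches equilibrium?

decrease

Q_c = [H⁺]·[CH₃COO⁻] / [CH₃COOH] = (0.0084)·(0.062) / (3.1) = 1.7e-4
Q_c = 1.7e-4 > K_c = 1.7e-5: net reverse reaction.
H⁺ is a product, so it decreases.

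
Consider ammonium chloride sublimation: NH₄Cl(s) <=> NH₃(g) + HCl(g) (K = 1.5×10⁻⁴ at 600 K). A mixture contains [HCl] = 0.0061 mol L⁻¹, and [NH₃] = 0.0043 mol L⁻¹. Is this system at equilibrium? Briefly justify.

(NH₄Cl is a pure solid — omitted from Q.)
Q = [NH₃]·[HCl] = (0.0043)·(0.0061) = 2.6×10⁻⁵
Q = 2.6×10⁻⁵ < K = 1.5×10⁻⁴: net forward reaction.

no; Q < K, reaction proceeds forward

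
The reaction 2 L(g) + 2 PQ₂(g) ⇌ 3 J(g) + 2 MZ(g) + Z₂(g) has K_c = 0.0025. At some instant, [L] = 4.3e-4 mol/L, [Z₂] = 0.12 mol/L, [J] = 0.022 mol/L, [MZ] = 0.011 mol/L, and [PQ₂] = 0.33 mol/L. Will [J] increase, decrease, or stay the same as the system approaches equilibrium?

decrease

Q_c = [J]³·[MZ]²·[Z₂] / ([L]²·[PQ₂]²) = (0.022)³·(0.011)²·(0.12) / ((4.3e-4)²·(0.33)²) = 0.0077
Q_c = 0.0077 > K_c = 0.0025: net reverse reaction.
J is a product, so it decreases.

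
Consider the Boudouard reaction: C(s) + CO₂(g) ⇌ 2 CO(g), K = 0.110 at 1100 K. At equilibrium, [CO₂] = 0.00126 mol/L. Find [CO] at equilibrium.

[CO] = 0.0118 mol/L

(C is a pure solid — omitted from K.)
At equilibrium, K = [CO]² / [CO₂] = 0.110.
([CO])² / (0.00126) = 0.110
[CO]² = 1.39×10⁻⁴ ⇒ [CO] = 0.0118 mol/L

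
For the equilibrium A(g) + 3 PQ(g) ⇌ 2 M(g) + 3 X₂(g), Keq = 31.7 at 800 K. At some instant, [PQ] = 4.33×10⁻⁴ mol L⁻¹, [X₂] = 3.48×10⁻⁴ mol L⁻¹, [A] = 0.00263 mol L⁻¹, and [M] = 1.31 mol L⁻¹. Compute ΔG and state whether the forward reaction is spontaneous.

ΔG = 15.8 kJ/mol; the forward reaction is non-spontaneous

Q = [M]²·[X₂]³ / ([A]·[PQ]³) = (1.31)²·(3.48×10⁻⁴)³ / ((0.00263)·(4.33×10⁻⁴)³) = 339
ΔG = RT ln(Q/Keq) = (8.314 J mol⁻¹ K⁻¹)(800 K) × ln(339/31.7)
   = (6.651 kJ/mol)(2.370) = 15.8 kJ/mol
ΔG > 0, so the forward reaction is non-spontaneous (proceeds in reverse).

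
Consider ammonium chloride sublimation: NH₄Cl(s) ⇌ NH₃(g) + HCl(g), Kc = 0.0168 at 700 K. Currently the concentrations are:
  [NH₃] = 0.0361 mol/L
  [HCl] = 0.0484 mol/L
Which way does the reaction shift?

forward (toward products)

(NH₄Cl is a pure solid — omitted from Qc.)
Qc = [NH₃]·[HCl] = (0.0361)·(0.0484) = 0.00175
Qc = 0.00175 < Kc = 0.0168, so the forward reaction proceeds.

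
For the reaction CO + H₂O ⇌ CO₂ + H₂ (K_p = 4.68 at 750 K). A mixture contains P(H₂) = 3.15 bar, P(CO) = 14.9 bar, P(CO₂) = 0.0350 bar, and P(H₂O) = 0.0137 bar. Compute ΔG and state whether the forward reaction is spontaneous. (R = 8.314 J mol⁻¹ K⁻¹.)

ΔG = -13.5 kJ/mol; the forward reaction is spontaneous

Q_p = P(CO₂)·P(H₂) / (P(CO)·P(H₂O)) = (0.0350)·(3.15) / ((14.9)·(0.0137)) = 0.540
ΔG = RT ln(Q_p/K_p) = (8.314 J mol⁻¹ K⁻¹)(750 K) × ln(0.540/4.68)
   = (6.236 kJ/mol)(-2.159) = -13.5 kJ/mol
ΔG < 0, so the forward reaction is spontaneous (proceeds forward).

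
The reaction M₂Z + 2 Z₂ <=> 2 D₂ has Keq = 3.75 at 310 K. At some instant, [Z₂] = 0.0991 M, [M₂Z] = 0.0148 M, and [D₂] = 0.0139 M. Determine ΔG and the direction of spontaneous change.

ΔG = -2.67 kJ/mol; the forward reaction is spontaneous

Q = [D₂]² / ([M₂Z]·[Z₂]²) = (0.0139)² / ((0.0148)·(0.0991)²) = 1.33
ΔG = RT ln(Q/Keq) = (8.314 J mol⁻¹ K⁻¹)(310 K) × ln(1.33/3.75)
   = (2.577 kJ/mol)(-1.037) = -2.67 kJ/mol
ΔG < 0, so the forward reaction is spontaneous (proceeds forward).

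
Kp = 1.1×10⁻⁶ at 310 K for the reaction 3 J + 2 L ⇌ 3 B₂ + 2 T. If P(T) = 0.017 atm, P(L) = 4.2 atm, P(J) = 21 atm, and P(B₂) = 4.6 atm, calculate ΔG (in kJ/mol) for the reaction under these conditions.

ΔG = -4.78 kJ/mol

Qp = P(B₂)³·P(T)² / (P(J)³·P(L)²) = (4.6)³·(0.017)² / ((21)³·(4.2)²) = 1.72×10⁻⁷
ΔG = RT ln(Qp/Kp) = (8.314 J mol⁻¹ K⁻¹)(310 K) × ln(1.72×10⁻⁷/1.1×10⁻⁶)
   = (2.577 kJ/mol)(-1.856) = -4.78 kJ/mol
ΔG < 0, so the forward reaction is spontaneous (proceeds forward).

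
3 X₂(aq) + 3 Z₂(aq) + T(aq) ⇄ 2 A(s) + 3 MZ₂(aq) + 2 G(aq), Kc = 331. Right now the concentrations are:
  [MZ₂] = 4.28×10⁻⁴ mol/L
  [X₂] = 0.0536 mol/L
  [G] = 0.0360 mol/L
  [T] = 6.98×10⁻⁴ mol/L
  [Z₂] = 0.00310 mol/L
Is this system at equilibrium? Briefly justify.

no; Q < K, reaction proceeds forward

(A is a pure solid — omitted from Qc.)
Qc = [MZ₂]³·[G]² / ([X₂]³·[Z₂]³·[T]) = (4.28×10⁻⁴)³·(0.0360)² / ((0.0536)³·(0.00310)³·(6.98×10⁻⁴)) = 31.7
Qc = 31.7 < Kc = 331: net forward reaction.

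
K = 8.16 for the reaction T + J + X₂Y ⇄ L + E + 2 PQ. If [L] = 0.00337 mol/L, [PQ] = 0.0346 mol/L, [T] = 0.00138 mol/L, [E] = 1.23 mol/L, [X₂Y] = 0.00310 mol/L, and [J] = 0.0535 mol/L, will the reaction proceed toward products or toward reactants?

Q = [L]·[E]·[PQ]² / ([T]·[J]·[X₂Y]) = (0.00337)·(1.23)·(0.0346)² / ((0.00138)·(0.0535)·(0.00310)) = 21.7
Q = 21.7 > K = 8.16, so the reverse reaction proceeds.

in the reverse direction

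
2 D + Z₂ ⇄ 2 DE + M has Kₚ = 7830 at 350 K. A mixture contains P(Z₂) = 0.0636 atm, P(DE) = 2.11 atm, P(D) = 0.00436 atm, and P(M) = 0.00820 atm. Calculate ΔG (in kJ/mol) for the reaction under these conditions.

ΔG = 3.93 kJ/mol

Qₚ = P(DE)²·P(M) / (P(D)²·P(Z₂)) = (2.11)²·(0.00820) / ((0.00436)²·(0.0636)) = 30200
ΔG = RT ln(Qₚ/Kₚ) = (8.314 J mol⁻¹ K⁻¹)(350 K) × ln(30200/7830)
   = (2.910 kJ/mol)(1.350) = 3.93 kJ/mol
ΔG > 0, so the forward reaction is non-spontaneous (proceeds in reverse).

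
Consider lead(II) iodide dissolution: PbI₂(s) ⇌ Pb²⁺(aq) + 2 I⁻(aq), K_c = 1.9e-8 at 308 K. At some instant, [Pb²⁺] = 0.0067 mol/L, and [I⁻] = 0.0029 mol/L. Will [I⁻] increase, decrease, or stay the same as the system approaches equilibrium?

decrease

(PbI₂ is a pure solid — omitted from Q_c.)
Q_c = [Pb²⁺]·[I⁻]² = (0.0067)·(0.0029)² = 5.6e-8
Q_c = 5.6e-8 > K_c = 1.9e-8: net reverse reaction.
I⁻ is a product, so it decreases.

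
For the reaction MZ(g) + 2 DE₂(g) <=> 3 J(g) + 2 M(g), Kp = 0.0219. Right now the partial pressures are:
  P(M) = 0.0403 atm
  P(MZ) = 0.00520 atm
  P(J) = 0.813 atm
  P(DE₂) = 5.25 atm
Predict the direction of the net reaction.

toward products

Qp = P(J)³·P(M)² / (P(MZ)·P(DE₂)²) = (0.813)³·(0.0403)² / ((0.00520)·(5.25)²) = 0.00609
Qp = 0.00609 < Kp = 0.0219, so the forward reaction proceeds.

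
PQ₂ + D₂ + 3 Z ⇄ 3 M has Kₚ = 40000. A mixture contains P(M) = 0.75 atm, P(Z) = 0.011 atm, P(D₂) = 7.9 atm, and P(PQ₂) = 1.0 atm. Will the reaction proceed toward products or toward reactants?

neither direction; the system is at equilibrium

Qₚ = P(M)³ / (P(PQ₂)·P(D₂)·P(Z)³) = (0.75)³ / ((1.0)·(7.9)·(0.011)³) = 40000
Qₚ = 40000 = Kₚ, so the system is already at equilibrium.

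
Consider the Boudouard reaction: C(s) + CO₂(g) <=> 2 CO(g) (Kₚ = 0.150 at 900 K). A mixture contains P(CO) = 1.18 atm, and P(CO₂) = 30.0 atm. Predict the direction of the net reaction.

(C is a pure solid — omitted from Qₚ.)
Qₚ = P(CO)² / P(CO₂) = (1.18)² / (30.0) = 0.0464
Qₚ = 0.0464 < Kₚ = 0.150, so the forward reaction proceeds.

forward (toward products)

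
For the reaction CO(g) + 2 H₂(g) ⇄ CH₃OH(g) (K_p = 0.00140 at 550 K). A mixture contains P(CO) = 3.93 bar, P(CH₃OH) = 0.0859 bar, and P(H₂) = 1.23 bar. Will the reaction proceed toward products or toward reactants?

Q_p = P(CH₃OH) / (P(CO)·P(H₂)²) = (0.0859) / ((3.93)·(1.23)²) = 0.0144
Q_p = 0.0144 > K_p = 0.00140, so the reverse reaction proceeds.

to the left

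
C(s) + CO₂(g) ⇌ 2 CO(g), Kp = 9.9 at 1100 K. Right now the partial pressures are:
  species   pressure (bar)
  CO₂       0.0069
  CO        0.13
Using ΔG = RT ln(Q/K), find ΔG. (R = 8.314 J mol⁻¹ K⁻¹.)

(C is a pure solid — omitted from Qp.)
Qp = P(CO)² / P(CO₂) = (0.13)² / (0.0069) = 2.45
ΔG = RT ln(Qp/Kp) = (8.314 J mol⁻¹ K⁻¹)(1100 K) × ln(2.45/9.9)
   = (9.145 kJ/mol)(-1.396) = -12.8 kJ/mol
ΔG < 0, so the forward reaction is spontaneous (proceeds forward).

ΔG = -12.8 kJ/mol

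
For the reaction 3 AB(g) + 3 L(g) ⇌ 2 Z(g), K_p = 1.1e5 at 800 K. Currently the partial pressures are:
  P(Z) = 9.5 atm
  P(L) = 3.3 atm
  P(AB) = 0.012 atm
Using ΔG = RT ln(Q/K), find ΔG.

Q_p = P(Z)² / (P(AB)³·P(L)³) = (9.5)² / ((0.012)³·(3.3)³) = 1.45e6
ΔG = RT ln(Q_p/K_p) = (8.314 J mol⁻¹ K⁻¹)(800 K) × ln(1.45e6/1.1e5)
   = (6.651 kJ/mol)(2.579) = 17.2 kJ/mol
ΔG > 0, so the forward reaction is non-spontaneous (proceeds in reverse).

ΔG = 17.2 kJ/mol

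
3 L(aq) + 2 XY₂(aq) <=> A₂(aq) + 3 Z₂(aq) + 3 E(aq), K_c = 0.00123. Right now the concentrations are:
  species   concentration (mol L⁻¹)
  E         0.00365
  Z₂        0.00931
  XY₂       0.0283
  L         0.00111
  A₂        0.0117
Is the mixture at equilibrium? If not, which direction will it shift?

Q_c = [A₂]·[Z₂]³·[E]³ / ([L]³·[XY₂]²) = (0.0117)·(0.00931)³·(0.00365)³ / ((0.00111)³·(0.0283)²) = 4.19×10⁻⁴
Q_c = 4.19×10⁻⁴ < K_c = 0.00123: net forward reaction.

no; Q < K, reaction proceeds forward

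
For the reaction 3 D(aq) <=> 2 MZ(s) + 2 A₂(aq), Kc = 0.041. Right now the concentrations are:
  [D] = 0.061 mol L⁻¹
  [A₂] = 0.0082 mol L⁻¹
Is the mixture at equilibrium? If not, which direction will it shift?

(MZ is a pure solid — omitted from Qc.)
Qc = [A₂]² / [D]³ = (0.0082)² / (0.061)³ = 0.30
Qc = 0.30 > Kc = 0.041: net reverse reaction.

no; Q > K, reaction proceeds in reverse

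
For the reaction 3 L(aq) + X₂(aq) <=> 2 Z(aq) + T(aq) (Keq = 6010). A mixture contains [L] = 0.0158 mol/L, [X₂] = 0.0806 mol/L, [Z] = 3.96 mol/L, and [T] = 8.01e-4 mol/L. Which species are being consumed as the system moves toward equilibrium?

Q = [Z]²·[T] / ([L]³·[X₂]) = (3.96)²·(8.01e-4) / ((0.0158)³·(0.0806)) = 39500
Q = 39500 > Keq = 6010: net reverse reaction.

Z, T (products)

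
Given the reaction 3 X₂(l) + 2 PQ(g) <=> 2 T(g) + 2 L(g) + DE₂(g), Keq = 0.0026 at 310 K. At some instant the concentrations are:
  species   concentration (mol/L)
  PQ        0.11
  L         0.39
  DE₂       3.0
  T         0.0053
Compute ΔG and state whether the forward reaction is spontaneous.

(X₂ is a pure liquid — omitted from Q.)
Q = [T]²·[L]²·[DE₂] / [PQ]² = (0.0053)²·(0.39)²·(3.0) / (0.11)² = 0.00106
ΔG = RT ln(Q/Keq) = (8.314 J mol⁻¹ K⁻¹)(310 K) × ln(0.00106/0.0026)
   = (2.577 kJ/mol)(-0.8972) = -2.31 kJ/mol
ΔG < 0, so the forward reaction is spontaneous (proceeds forward).

ΔG = -2.31 kJ/mol; the forward reaction is spontaneous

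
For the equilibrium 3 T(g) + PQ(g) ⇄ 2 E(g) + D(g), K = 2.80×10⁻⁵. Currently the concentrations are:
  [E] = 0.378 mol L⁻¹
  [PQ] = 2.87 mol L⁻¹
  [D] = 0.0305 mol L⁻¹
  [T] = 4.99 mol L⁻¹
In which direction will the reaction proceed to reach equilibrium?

toward products

Q = [E]²·[D] / ([T]³·[PQ]) = (0.378)²·(0.0305) / ((4.99)³·(2.87)) = 1.22×10⁻⁵
Q = 1.22×10⁻⁵ < K = 2.80×10⁻⁵, so the forward reaction proceeds.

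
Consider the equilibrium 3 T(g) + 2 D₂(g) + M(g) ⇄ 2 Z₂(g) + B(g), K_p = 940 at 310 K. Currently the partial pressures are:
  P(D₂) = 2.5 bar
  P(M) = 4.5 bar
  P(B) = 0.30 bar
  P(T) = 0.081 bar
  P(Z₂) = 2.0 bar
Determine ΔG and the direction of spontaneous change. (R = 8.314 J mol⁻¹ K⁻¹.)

Q_p = P(Z₂)²·P(B) / (P(T)³·P(D₂)²·P(M)) = (2.0)²·(0.30) / ((0.081)³·(2.5)²·(4.5)) = 80.3
ΔG = RT ln(Q_p/K_p) = (8.314 J mol⁻¹ K⁻¹)(310 K) × ln(80.3/940)
   = (2.577 kJ/mol)(-2.460) = -6.34 kJ/mol
ΔG < 0, so the forward reaction is spontaneous (proceeds forward).

ΔG = -6.34 kJ/mol; the forward reaction is spontaneous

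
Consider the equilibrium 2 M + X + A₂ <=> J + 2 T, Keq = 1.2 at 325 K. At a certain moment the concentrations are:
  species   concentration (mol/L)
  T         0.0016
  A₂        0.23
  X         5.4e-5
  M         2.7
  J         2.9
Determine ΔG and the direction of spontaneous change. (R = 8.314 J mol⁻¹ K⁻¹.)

Q = [J]·[T]² / ([M]²·[X]·[A₂]) = (2.9)·(0.0016)² / ((2.7)²·(5.4e-5)·(0.23)) = 0.0820
ΔG = RT ln(Q/Keq) = (8.314 J mol⁻¹ K⁻¹)(325 K) × ln(0.0820/1.2)
   = (2.702 kJ/mol)(-2.683) = -7.25 kJ/mol
ΔG < 0, so the forward reaction is spontaneous (proceeds forward).

ΔG = -7.25 kJ/mol; the forward reaction is spontaneous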